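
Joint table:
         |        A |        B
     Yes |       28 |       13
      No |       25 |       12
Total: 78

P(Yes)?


P(Yes) = (28+13)/78 = 41/78

P(Yes) = 41/78 ≈ 52.56%


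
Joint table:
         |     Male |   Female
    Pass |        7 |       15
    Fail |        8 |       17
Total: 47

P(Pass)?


P(Pass) = (7+15)/47 = 22/47

P(Pass) = 22/47 ≈ 46.81%


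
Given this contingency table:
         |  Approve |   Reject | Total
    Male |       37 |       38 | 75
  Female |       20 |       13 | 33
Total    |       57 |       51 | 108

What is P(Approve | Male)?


P(Approve | Male) = 37/(37+38) = 37/75

P(Approve|Male) = 37/75 ≈ 49.33%


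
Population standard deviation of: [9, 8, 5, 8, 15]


Mean = 45/5 = 9
  (9-9)²=0
  (8-9)²=1
  (5-9)²=16
  (8-9)²=1
  (15-9)²=36
Σ(x-μ)² = 54
σ² = 54/5

σ = √(54/5) ≈ 3.2863


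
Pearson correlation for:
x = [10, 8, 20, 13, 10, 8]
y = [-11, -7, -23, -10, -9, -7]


n=6, Σx=69, Σy=-67, Σxy=-902, Σx²=897, Σy²=929
r = (6×(-902) - 69×(-67))/√((6×897 - 69²)(6×929 - (-67)²))
= -789/√(621×1085) = -789/√673785 ≈ -789/820.8441 ≈ -0.9612

r ≈ -0.9612


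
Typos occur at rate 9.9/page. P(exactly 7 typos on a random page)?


Poisson(λ=9.9): P(X=7) = e^(-λ)×λ^k/k!
= e^(-9.9) × 9.9^7 / 7!
≈ 5.017468206e-05 × 9320653.47907 / 5040 ≈ 0.092790

P(X=7) ≈ 0.092790 ≈ 9.28%


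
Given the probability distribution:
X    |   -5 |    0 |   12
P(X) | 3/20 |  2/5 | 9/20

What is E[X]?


E[X] = Σ x·P(X=x)
= (-5)×(3/20) + (0)×(2/5) + (12)×(9/20)
= 93/20

E[X] = 93/20


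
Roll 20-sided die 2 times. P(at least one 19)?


P(no 19)^2 = (19/20)^2 = 361/400
P(≥1) = 1 - 361/400 = 39/400

P = 39/400 ≈ 9.75%


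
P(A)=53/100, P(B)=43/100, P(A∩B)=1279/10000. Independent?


P(A)×P(B) = 2279/10000
P(A∩B) = 1279/10000
Not equal → NOT independent

No, not independent


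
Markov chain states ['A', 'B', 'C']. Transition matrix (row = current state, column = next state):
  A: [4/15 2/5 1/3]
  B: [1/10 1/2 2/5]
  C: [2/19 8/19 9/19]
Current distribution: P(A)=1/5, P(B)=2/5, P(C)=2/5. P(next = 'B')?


P(next=B) = Σᵢ P(now=i)×P(i→B)
= 1/5×2/5 + 2/5×1/2 + 2/5×8/19
= 2/25 + 1/5 + 16/95 = 213/475

P = 213/475 ≈ 0.4484


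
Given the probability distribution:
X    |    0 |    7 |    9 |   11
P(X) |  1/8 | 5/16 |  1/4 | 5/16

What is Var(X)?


E[X] = 63/8
E[X²] = 587/8
Var(X) = E[X²] - (E[X])² = 587/8 - 3969/64 = 727/64

Var(X) = 727/64 ≈ 11.3594


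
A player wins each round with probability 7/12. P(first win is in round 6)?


Geometric: P(X=6) = (1-p)^(k-1)×p = (5/12)^5×7/12 = 21875/2985984

P(X=6) = 21875/2985984 ≈ 0.73%


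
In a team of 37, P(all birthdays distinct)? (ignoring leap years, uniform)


P(all different) = Π(365-i)/365 for i=0..36
= (365/365)×(364/365)×...×(329/365)
= 0.151266

P ≈ 0.1513 ≈ 15.13%


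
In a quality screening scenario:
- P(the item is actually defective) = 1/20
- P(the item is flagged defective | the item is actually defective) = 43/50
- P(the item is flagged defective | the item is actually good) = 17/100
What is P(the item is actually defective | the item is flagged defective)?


Using Bayes' theorem:
P(A|B) = P(B|A)·P(A) / P(B)

P(the item is flagged defective) = 43/50 × 1/20 + 17/100 × 19/20
= 43/1000 + 323/2000 = 409/2000

P(the item is actually defective|the item is flagged defective) = (43/1000) / (409/2000) = 86/409

P(the item is actually defective|the item is flagged defective) = 86/409 ≈ 21.03%


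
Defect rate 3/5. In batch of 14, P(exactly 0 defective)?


Binomial: P(X=0) = C(14,0)×p^0×(1-p)^14
= 1 × 1 × 16384/6103515625 = 16384/6103515625

P(X=0) = 16384/6103515625 ≈ 0.00%


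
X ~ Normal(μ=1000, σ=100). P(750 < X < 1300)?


z₁=(750-1000)/100=-2.5, z₂=(1300-1000)/100=3.0
P = Φ(3.0) - Φ(-2.5) = 0.998650 - 0.006210 = 0.992440 ≈ 0.9924

P(750 < X < 1300) ≈ 0.9924


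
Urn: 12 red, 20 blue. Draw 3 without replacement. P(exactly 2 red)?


Hypergeometric: C(12,2)×C(20,1)/C(32,3)
= 66×20/4960 = 33/124

P(X=2) = 33/124 ≈ 26.61%


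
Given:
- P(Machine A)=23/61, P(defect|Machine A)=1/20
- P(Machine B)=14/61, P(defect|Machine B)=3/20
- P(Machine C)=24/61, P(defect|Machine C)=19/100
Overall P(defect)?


P(B) = Σ P(B|Aᵢ)×P(Aᵢ)
  1/20×23/61 = 23/1220
  3/20×14/61 = 21/610
  19/100×24/61 = 114/1525
Sum = 781/6100

P(defect) = 781/6100 ≈ 12.80%


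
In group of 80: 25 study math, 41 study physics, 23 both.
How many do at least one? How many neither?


|A∪B| = 25+41-23 = 43
Neither = 80-43 = 37

At least one: 43; Neither: 37


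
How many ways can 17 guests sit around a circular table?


Circular arrangements of 17 distinct objects: fix one position to break rotational symmetry.
(n-1)! = 16! = 20922789888000

20922789888000


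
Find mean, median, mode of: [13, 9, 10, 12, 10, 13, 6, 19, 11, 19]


Sorted: [6, 9, 10, 10, 11, 12, 13, 13, 19, 19]
Mean = 122/10 = 61/5
Median = 23/2
Freq: {13: 2, 9: 1, 10: 2, 12: 1, 6: 1, 19: 2, 11: 1}
Mode: [10, 13, 19]

Mean=61/5, Median=23/2, Mode=[10, 13, 19]


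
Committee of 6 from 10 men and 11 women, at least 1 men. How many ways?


Count by #men:
  1M,5W: C(10,1)×C(11,5)=4620
  2M,4W: C(10,2)×C(11,4)=14850
  3M,3W: C(10,3)×C(11,3)=19800
  4M,2W: C(10,4)×C(11,2)=11550
  5M,1W: C(10,5)×C(11,1)=2772
  6M,0W: C(10,6)×C(11,0)=210
Total = 53802

53802


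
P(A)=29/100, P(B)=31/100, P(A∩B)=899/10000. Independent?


P(A)×P(B) = 899/10000
P(A∩B) = 899/10000
Equal ✓ → Independent

Yes, independent


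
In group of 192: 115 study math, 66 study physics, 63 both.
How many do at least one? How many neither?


|A∪B| = 115+66-63 = 118
Neither = 192-118 = 74

At least one: 118; Neither: 74


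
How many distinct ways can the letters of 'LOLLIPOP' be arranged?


Letters: 8, freq: {'L': 3, 'O': 2, 'I': 1, 'P': 2}
8!/(3!×2!×1!×2!) = 40320/24 = 1680

1680


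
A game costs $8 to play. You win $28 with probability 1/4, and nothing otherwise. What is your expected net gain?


E[gain] = (28-8)×1/4 + (-8)×3/4
= 5 - 6 = -1

Expected net gain = $-1 ≈ $-1.00


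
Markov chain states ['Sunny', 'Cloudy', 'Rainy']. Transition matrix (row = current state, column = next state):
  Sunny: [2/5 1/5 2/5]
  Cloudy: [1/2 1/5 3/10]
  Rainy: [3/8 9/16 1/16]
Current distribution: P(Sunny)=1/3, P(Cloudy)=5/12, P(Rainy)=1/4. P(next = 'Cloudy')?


P(next=Cloudy) = Σᵢ P(now=i)×P(i→Cloudy)
= 1/3×1/5 + 5/12×1/5 + 1/4×9/16
= 1/15 + 1/12 + 9/64 = 93/320

P = 93/320 ≈ 0.2906


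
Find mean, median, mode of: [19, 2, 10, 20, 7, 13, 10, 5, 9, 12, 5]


Sorted: [2, 5, 5, 7, 9, 10, 10, 12, 13, 19, 20]
Mean = 112/11
Median = 10
Freq: {19: 1, 2: 1, 10: 2, 20: 1, 7: 1, 13: 1, 5: 2, 9: 1, 12: 1}
Mode: [5, 10]

Mean=112/11, Median=10, Mode=[5, 10]


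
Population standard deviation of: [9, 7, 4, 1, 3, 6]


Mean = 30/6 = 5
  (9-5)²=16
  (7-5)²=4
  (4-5)²=1
  (1-5)²=16
  (3-5)²=4
  (6-5)²=1
Σ(x-μ)² = 42
σ² = 42/6 = 7

σ = √(7) ≈ 2.6458


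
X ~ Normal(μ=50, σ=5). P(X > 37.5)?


z = (37.5-50)/5 = -2.5
P(X > 37.5) = 1 - P(Z ≤ -2.5) = 1 - 0.0062 = 0.9938

P(X > 37.5) ≈ 0.9938


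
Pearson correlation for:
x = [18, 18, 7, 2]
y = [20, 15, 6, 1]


n=4, Σx=45, Σy=42, Σxy=674, Σx²=701, Σy²=662
r = (4×674 - 45×42)/√((4×701 - 45²)(4×662 - 42²))
= 806/√(779×884) = 806/√688636 ≈ 806/829.8409 ≈ 0.9713

r ≈ 0.9713


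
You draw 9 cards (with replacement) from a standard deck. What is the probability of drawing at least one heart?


P(not a heart) = 39/52 = 3/4
P(none in 9 draws) = (3/4)^9 = 19683/262144
P(≥1 heart) = 1 - 19683/262144 = 242461/262144

P = 242461/262144 ≈ 92.49%


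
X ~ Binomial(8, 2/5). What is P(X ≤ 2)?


P(X ≤ 2) = Σ P(X=i) for i=0..2
P(X=0) = 6561/390625
P(X=1) = 34992/390625
P(X=2) = 81648/390625
Sum = 123201/390625

P(X ≤ 2) = 123201/390625 ≈ 31.54%


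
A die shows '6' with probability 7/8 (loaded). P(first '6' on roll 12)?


Geometric: P(X=12) = (1-p)^(k-1)×p = (1/8)^11×7/8 = 7/68719476736

P(X=12) = 7/68719476736 ≈ 0.00%


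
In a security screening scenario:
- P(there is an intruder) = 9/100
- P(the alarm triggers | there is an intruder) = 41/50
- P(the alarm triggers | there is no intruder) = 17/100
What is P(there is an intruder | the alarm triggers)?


Using Bayes' theorem:
P(A|B) = P(B|A)·P(A) / P(B)

P(the alarm triggers) = 41/50 × 9/100 + 17/100 × 91/100
= 369/5000 + 1547/10000 = 457/2000

P(there is an intruder|the alarm triggers) = (369/5000) / (457/2000) = 738/2285

P(there is an intruder|the alarm triggers) = 738/2285 ≈ 32.30%


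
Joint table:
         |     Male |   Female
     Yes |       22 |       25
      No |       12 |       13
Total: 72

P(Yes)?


P(Yes) = (22+25)/72 = 47/72

P(Yes) = 47/72 ≈ 65.28%


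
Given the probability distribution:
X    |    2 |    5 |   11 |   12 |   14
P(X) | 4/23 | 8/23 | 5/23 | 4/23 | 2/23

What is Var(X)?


E[X] = 179/23
E[X²] = 1789/23
Var(X) = E[X²] - (E[X])² = 1789/23 - 32041/529 = 9106/529

Var(X) = 9106/529 ≈ 17.2136


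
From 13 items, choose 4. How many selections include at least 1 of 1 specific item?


Complement: C(13,4) - C(12,4) = 715 - 495 = 220

220


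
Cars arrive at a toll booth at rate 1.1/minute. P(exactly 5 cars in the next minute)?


Poisson(λ=1.1): P(X=5) = e^(-λ)×λ^k/k!
= e^(-1.1) × 1.1^5 / 5!
≈ 0.3328710837 × 1.61051 / 120 ≈ 0.004467

P(X=5) ≈ 0.004467 ≈ 0.45%


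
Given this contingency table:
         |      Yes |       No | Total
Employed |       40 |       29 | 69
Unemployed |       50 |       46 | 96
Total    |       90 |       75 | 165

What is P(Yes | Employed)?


P(Yes | Employed) = 40/(40+29) = 40/69

P(Yes|Employed) = 40/69 ≈ 57.97%


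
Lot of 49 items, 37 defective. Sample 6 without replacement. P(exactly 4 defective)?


Hypergeometric: C(37,4)×C(12,2)/C(49,6)
= 66045×66/13983816 = 9435/30268

P(X=4) = 9435/30268 ≈ 31.17%


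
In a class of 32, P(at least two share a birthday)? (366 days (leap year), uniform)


P(all different) = Π(366-i)/366 for i=0..31
= 0.247626
P(match) = 1 - 0.247626 = 0.752374

P ≈ 0.7524 ≈ 75.24%


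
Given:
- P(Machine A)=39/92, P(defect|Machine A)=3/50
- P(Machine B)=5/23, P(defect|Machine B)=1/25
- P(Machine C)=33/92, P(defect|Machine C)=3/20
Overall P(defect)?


P(B) = Σ P(B|Aᵢ)×P(Aᵢ)
  3/50×39/92 = 117/4600
  1/25×5/23 = 1/115
  3/20×33/92 = 99/1840
Sum = 809/9200

P(defect) = 809/9200 ≈ 8.79%


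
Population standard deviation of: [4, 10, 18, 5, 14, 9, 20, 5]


Mean = 85/8
  (4-85/8)²=2809/64
  (10-85/8)²=25/64
  (18-85/8)²=3481/64
  (5-85/8)²=2025/64
  (14-85/8)²=729/64
  (9-85/8)²=169/64
  (20-85/8)²=5625/64
  (5-85/8)²=2025/64
Σ(x-μ)² = 2111/8
σ² = (2111/8)/8 = 2111/64

σ = √(2111/64) ≈ 5.7432


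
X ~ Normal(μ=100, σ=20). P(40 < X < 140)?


z₁=(40-100)/20=-3.0, z₂=(140-100)/20=2.0
P = Φ(2.0) - Φ(-3.0) = 0.977250 - 0.001350 = 0.975900 ≈ 0.9759

P(40 < X < 140) ≈ 0.9759


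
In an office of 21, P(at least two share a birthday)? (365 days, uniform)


P(all different) = Π(365-i)/365 for i=0..20
= 0.556312
P(match) = 1 - 0.556312 = 0.443688

P ≈ 0.4437 ≈ 44.37%


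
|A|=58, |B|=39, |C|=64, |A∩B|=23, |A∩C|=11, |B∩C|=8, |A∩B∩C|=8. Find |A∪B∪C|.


|A∪B∪C| = 58+39+64-23-11-8+8 = 127

|A∪B∪C| = 127


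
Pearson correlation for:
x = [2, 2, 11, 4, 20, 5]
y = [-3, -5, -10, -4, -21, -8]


n=6, Σx=44, Σy=-51, Σxy=-602, Σx²=570, Σy²=655
r = (6×(-602) - 44×(-51))/√((6×570 - 44²)(6×655 - (-51)²))
= -1368/√(1484×1329) = -1368/√1972236 ≈ -1368/1404.3632 ≈ -0.9741

r ≈ -0.9741


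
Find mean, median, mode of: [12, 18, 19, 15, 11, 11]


Sorted: [11, 11, 12, 15, 18, 19]
Mean = 86/6 = 43/3
Median = 27/2
Freq: {12: 1, 18: 1, 19: 1, 15: 1, 11: 2}
Mode: [11]

Mean=43/3, Median=27/2, Mode=11


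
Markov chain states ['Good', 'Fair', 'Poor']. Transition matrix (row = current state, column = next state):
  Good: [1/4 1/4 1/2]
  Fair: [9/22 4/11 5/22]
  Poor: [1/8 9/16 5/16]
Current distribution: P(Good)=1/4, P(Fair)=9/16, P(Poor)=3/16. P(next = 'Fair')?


P(next=Fair) = Σᵢ P(now=i)×P(i→Fair)
= 1/4×1/4 + 9/16×4/11 + 3/16×9/16
= 1/16 + 9/44 + 27/256 = 1049/2816

P = 1049/2816 ≈ 0.3725


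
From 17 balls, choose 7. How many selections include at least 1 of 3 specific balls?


Complement: C(17,7) - C(14,7) = 19448 - 3432 = 16016

16016


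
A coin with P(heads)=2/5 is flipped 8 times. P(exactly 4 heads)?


Binomial: P(X=4) = C(8,4)×p^4×(1-p)^4
= 70 × 16/625 × 81/625 = 18144/78125

P(X=4) = 18144/78125 ≈ 23.22%


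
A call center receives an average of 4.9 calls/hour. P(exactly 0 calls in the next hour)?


Poisson(λ=4.9): P(X=0) = e^(-λ)×λ^k/k!
= e^(-4.9) × 4.9^0 / 0!
≈ 0.007446583071 × 1 / 1 ≈ 0.007447

P(X=0) ≈ 0.007447 ≈ 0.74%


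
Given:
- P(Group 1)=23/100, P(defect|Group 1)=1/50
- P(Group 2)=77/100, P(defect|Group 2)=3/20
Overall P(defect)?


P(B) = Σ P(B|Aᵢ)×P(Aᵢ)
  1/50×23/100 = 23/5000
  3/20×77/100 = 231/2000
Sum = 1201/10000

P(defect) = 1201/10000 ≈ 12.01%


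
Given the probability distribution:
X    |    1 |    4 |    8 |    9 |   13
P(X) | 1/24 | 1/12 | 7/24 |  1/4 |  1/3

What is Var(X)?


E[X] = 223/24
E[X²] = 773/8
Var(X) = E[X²] - (E[X])² = 773/8 - 49729/576 = 5927/576

Var(X) = 5927/576 ≈ 10.2899


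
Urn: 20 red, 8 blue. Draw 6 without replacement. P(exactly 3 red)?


Hypergeometric: C(20,3)×C(8,3)/C(28,6)
= 1140×56/376740 = 152/897

P(X=3) = 152/897 ≈ 16.95%


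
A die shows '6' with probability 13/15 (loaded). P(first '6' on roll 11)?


Geometric: P(X=11) = (1-p)^(k-1)×p = (2/15)^10×13/15 = 13312/8649755859375

P(X=11) = 13312/8649755859375 ≈ 0.00%


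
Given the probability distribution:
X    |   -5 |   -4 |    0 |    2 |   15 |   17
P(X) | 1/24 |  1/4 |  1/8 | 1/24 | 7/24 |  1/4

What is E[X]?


E[X] = Σ x·P(X=x)
= (-5)×(1/24) + (-4)×(1/4) + (0)×(1/8) + (2)×(1/24) + (15)×(7/24) + (17)×(1/4)
= 15/2

E[X] = 15/2


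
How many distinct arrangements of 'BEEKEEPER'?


Letters: 9, freq: {'B': 1, 'E': 5, 'K': 1, 'P': 1, 'R': 1}
9!/(1!×5!×1!×1!×1!) = 362880/120 = 3024

3024


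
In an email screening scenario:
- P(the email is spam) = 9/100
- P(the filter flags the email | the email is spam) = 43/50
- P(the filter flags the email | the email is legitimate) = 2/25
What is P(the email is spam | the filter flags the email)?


Using Bayes' theorem:
P(A|B) = P(B|A)·P(A) / P(B)

P(the filter flags the email) = 43/50 × 9/100 + 2/25 × 91/100
= 387/5000 + 91/1250 = 751/5000

P(the email is spam|the filter flags the email) = (387/5000) / (751/5000) = 387/751

P(the email is spam|the filter flags the email) = 387/751 ≈ 51.53%


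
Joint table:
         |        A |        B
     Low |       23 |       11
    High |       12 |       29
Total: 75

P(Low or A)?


P(Low∨A) = P(Low) + P(A) - P(Low∧A)
= (34 + 35 - 23)/75 = 46/75

P = 46/75 ≈ 61.33%


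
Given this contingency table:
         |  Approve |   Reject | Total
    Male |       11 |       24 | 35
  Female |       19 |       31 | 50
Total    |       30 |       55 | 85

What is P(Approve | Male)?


P(Approve | Male) = 11/(11+24) = 11/35

P(Approve|Male) = 11/35 ≈ 31.43%


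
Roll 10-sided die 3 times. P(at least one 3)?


P(no 3)^3 = (9/10)^3 = 729/1000
P(≥1) = 1 - 729/1000 = 271/1000

P = 271/1000 ≈ 27.10%


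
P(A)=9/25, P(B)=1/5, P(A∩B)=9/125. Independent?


P(A)×P(B) = 9/125
P(A∩B) = 9/125
Equal ✓ → Independent

Yes, independent


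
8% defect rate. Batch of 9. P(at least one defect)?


P(all good) = (23/25)^9 = 1801152661463/3814697265625
P(≥1 defect) = 2013544604162/3814697265625

P = 2013544604162/3814697265625 ≈ 52.78%


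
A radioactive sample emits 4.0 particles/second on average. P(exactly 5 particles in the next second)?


Poisson(λ=4.0): P(X=5) = e^(-λ)×λ^k/k!
= e^(-4.0) × 4.0^5 / 5!
≈ 0.01831563889 × 1024 / 120 ≈ 0.156293

P(X=5) ≈ 0.156293 ≈ 15.63%


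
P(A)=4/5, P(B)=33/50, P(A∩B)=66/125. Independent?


P(A)×P(B) = 66/125
P(A∩B) = 66/125
Equal ✓ → Independent

Yes, independent


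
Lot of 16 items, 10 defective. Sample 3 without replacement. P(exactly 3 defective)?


Hypergeometric: C(10,3)×C(6,0)/C(16,3)
= 120×1/560 = 3/14

P(X=3) = 3/14 ≈ 21.43%


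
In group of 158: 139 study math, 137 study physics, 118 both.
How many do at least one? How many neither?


|A∪B| = 139+137-118 = 158
Neither = 158-158 = 0

At least one: 158; Neither: 0


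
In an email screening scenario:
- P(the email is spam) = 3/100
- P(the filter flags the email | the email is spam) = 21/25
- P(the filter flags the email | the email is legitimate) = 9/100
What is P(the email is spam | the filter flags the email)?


Using Bayes' theorem:
P(A|B) = P(B|A)·P(A) / P(B)

P(the filter flags the email) = 21/25 × 3/100 + 9/100 × 97/100
= 63/2500 + 873/10000 = 9/80

P(the email is spam|the filter flags the email) = (63/2500) / (9/80) = 28/125

P(the email is spam|the filter flags the email) = 28/125 ≈ 22.40%


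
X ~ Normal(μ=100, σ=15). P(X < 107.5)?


z = (107.5-100)/15 = 0.5
P(Z < 0.5) = 0.6915

P(X < 107.5) ≈ 0.6915


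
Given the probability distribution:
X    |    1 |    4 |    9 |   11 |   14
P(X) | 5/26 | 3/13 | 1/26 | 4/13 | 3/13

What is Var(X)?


E[X] = 105/13
E[X²] = 1163/13
Var(X) = E[X²] - (E[X])² = 1163/13 - 11025/169 = 4094/169

Var(X) = 4094/169 ≈ 24.2249


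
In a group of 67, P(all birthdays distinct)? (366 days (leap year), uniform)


P(all different) = Π(366-i)/366 for i=0..66
= (366/366)×(365/366)×...×(300/366)
= 0.001590

P ≈ 0.0016 ≈ 0.16%


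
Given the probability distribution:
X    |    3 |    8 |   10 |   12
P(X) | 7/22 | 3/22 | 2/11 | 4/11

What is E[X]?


E[X] = Σ x·P(X=x)
= (3)×(7/22) + (8)×(3/22) + (10)×(2/11) + (12)×(4/11)
= 181/22

E[X] = 181/22


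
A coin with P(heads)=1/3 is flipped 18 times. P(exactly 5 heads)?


Binomial: P(X=5) = C(18,5)×p^5×(1-p)^13
= 8568 × 1/243 × 8192/1594323 = 7798784/43046721

P(X=5) = 7798784/43046721 ≈ 18.12%


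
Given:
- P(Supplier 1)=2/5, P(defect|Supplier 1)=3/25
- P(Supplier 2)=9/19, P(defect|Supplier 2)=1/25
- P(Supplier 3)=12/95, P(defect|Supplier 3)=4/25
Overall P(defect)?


P(B) = Σ P(B|Aᵢ)×P(Aᵢ)
  3/25×2/5 = 6/125
  1/25×9/19 = 9/475
  4/25×12/95 = 48/2375
Sum = 207/2375

P(defect) = 207/2375 ≈ 8.72%


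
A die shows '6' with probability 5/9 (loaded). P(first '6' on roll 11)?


Geometric: P(X=11) = (1-p)^(k-1)×p = (4/9)^10×5/9 = 5242880/31381059609

P(X=11) = 5242880/31381059609 ≈ 0.02%


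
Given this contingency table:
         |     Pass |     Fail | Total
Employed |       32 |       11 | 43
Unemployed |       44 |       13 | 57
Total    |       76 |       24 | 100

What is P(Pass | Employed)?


P(Pass | Employed) = 32/(32+11) = 32/43

P(Pass|Employed) = 32/43 ≈ 74.42%


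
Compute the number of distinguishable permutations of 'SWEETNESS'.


Letters: 9, freq: {'S': 3, 'W': 1, 'E': 3, 'T': 1, 'N': 1}
9!/(3!×1!×3!×1!×1!) = 362880/36 = 10080

10080


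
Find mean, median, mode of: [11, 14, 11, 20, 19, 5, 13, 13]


Sorted: [5, 11, 11, 13, 13, 14, 19, 20]
Mean = 106/8 = 53/4
Median = 13
Freq: {11: 2, 14: 1, 20: 1, 19: 1, 5: 1, 13: 2}
Mode: [11, 13]

Mean=53/4, Median=13, Mode=[11, 13]


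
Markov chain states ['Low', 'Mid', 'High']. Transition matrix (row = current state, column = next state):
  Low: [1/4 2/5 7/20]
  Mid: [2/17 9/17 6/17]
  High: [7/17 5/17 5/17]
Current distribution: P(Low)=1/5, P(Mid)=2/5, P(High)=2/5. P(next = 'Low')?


P(next=Low) = Σᵢ P(now=i)×P(i→Low)
= 1/5×1/4 + 2/5×2/17 + 2/5×7/17
= 1/20 + 4/85 + 14/85 = 89/340

P = 89/340 ≈ 0.2618


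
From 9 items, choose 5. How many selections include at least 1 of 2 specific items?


Complement: C(9,5) - C(7,5) = 126 - 21 = 105

105


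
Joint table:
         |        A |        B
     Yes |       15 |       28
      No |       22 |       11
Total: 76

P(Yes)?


P(Yes) = (15+28)/76 = 43/76

P(Yes) = 43/76 ≈ 56.58%


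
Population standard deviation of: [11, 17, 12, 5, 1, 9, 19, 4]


Mean = 78/8 = 39/4
  (11-39/4)²=25/16
  (17-39/4)²=841/16
  (12-39/4)²=81/16
  (5-39/4)²=361/16
  (1-39/4)²=1225/16
  (9-39/4)²=9/16
  (19-39/4)²=1369/16
  (4-39/4)²=529/16
Σ(x-μ)² = 555/2
σ² = (555/2)/8 = 555/16

σ = √(555/16) ≈ 5.8896


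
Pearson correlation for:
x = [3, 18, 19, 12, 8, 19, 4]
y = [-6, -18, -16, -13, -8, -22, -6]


n=7, Σx=83, Σy=-89, Σxy=-1308, Σx²=1279, Σy²=1369
r = (7×(-1308) - 83×(-89))/√((7×1279 - 83²)(7×1369 - (-89)²))
= -1769/√(2064×1662) = -1769/√3430368 ≈ -1769/1852.1253 ≈ -0.9551

r ≈ -0.9551


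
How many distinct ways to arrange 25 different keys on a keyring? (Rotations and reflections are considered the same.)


Free circular arrangements: rotations and reflections both identified.
(n-1)!/2 = 24!/2 = 620448401733239439360000/2 = 310224200866619719680000

310224200866619719680000


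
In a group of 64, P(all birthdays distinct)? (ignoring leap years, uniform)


P(all different) = Π(365-i)/365 for i=0..63
= (365/365)×(364/365)×...×(302/365)
= 0.002810

P ≈ 0.0028 ≈ 0.28%


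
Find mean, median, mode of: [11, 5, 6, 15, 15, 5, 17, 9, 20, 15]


Sorted: [5, 5, 6, 9, 11, 15, 15, 15, 17, 20]
Mean = 118/10 = 59/5
Median = 13
Freq: {11: 1, 5: 2, 6: 1, 15: 3, 17: 1, 9: 1, 20: 1}
Mode: [15]

Mean=59/5, Median=13, Mode=15


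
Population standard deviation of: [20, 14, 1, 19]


Mean = 54/4 = 27/2
  (20-27/2)²=169/4
  (14-27/2)²=1/4
  (1-27/2)²=625/4
  (19-27/2)²=121/4
Σ(x-μ)² = 229
σ² = 229/4

σ = √(229/4) ≈ 7.5664


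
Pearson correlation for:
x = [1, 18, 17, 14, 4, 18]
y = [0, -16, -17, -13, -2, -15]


n=6, Σx=72, Σy=-63, Σxy=-1037, Σx²=1150, Σy²=943
r = (6×(-1037) - 72×(-63))/√((6×1150 - 72²)(6×943 - (-63)²))
= -1686/√(1716×1689) = -1686/√2898324 ≈ -1686/1702.4465 ≈ -0.9903

r ≈ -0.9903


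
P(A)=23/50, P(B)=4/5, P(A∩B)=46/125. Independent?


P(A)×P(B) = 46/125
P(A∩B) = 46/125
Equal ✓ → Independent

Yes, independent


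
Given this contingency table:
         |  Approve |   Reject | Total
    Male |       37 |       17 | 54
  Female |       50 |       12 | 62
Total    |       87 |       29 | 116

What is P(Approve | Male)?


P(Approve | Male) = 37/(37+17) = 37/54

P(Approve|Male) = 37/54 ≈ 68.52%


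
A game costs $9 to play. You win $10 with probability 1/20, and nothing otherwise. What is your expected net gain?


E[gain] = (10-9)×1/20 + (-9)×19/20
= 1/20 - 171/20 = -17/2

Expected net gain = $-17/2 ≈ $-8.50


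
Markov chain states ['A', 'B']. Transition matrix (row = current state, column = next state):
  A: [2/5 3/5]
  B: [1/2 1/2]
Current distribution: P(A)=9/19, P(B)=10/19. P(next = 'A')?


P(next=A) = Σᵢ P(now=i)×P(i→A)
= 9/19×2/5 + 10/19×1/2
= 18/95 + 5/19 = 43/95

P = 43/95 ≈ 0.4526


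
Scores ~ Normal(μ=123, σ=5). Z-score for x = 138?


z = (x - μ)/σ = (138 - 123)/5 = 3.0

z = 3.0


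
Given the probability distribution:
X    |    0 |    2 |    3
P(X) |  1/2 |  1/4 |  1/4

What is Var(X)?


E[X] = 5/4
E[X²] = 13/4
Var(X) = E[X²] - (E[X])² = 13/4 - 25/16 = 27/16

Var(X) = 27/16 ≈ 1.6875


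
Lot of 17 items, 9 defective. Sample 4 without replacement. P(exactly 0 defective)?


Hypergeometric: C(9,0)×C(8,4)/C(17,4)
= 1×70/2380 = 1/34

P(X=0) = 1/34 ≈ 2.94%


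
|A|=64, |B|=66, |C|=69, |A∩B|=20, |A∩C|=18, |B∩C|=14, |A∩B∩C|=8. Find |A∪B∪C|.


|A∪B∪C| = 64+66+69-20-18-14+8 = 155

|A∪B∪C| = 155


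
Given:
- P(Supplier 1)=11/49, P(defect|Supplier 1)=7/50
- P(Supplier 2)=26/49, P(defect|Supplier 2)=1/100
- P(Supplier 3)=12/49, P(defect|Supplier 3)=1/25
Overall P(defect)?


P(B) = Σ P(B|Aᵢ)×P(Aᵢ)
  7/50×11/49 = 11/350
  1/100×26/49 = 13/2450
  1/25×12/49 = 12/1225
Sum = 57/1225

P(defect) = 57/1225 ≈ 4.65%


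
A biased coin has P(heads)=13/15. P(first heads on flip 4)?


Geometric: P(X=4) = (1-p)^(k-1)×p = (2/15)^3×13/15 = 104/50625

P(X=4) = 104/50625 ≈ 0.21%


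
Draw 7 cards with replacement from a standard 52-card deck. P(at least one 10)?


P(not a 10) = 48/52 = 12/13
P(none in 7 draws) = (12/13)^7 = 35831808/62748517
P(≥1 10) = 1 - 35831808/62748517 = 26916709/62748517

P = 26916709/62748517 ≈ 42.90%


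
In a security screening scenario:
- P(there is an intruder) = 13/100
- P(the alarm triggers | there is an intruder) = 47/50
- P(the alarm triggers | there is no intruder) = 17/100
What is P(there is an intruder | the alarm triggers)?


Using Bayes' theorem:
P(A|B) = P(B|A)·P(A) / P(B)

P(the alarm triggers) = 47/50 × 13/100 + 17/100 × 87/100
= 611/5000 + 1479/10000 = 2701/10000

P(there is an intruder|the alarm triggers) = (611/5000) / (2701/10000) = 1222/2701

P(there is an intruder|the alarm triggers) = 1222/2701 ≈ 45.24%


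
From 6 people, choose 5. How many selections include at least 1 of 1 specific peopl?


Complement: C(6,5) - C(5,5) = 6 - 1 = 5

5


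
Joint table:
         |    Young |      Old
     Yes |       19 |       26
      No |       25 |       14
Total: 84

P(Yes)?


P(Yes) = (19+26)/84 = 45/84 = 15/28

P(Yes) = 15/28 ≈ 53.57%


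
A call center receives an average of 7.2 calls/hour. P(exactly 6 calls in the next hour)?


Poisson(λ=7.2): P(X=6) = e^(-λ)×λ^k/k!
= e^(-7.2) × 7.2^6 / 6!
≈ 0.0007465858084 × 139314.069504 / 720 ≈ 0.144458

P(X=6) ≈ 0.144458 ≈ 14.45%


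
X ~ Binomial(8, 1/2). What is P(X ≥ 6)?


P(X ≥ 6) = Σ P(X=i) for i=6..8
P(X=6) = 7/64
P(X=7) = 1/32
P(X=8) = 1/256
Sum = 37/256

P(X ≥ 6) = 37/256 ≈ 14.45%


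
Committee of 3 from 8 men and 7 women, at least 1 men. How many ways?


Count by #men:
  1M,2W: C(8,1)×C(7,2)=168
  2M,1W: C(8,2)×C(7,1)=196
  3M,0W: C(8,3)×C(7,0)=56
Total = 420

420


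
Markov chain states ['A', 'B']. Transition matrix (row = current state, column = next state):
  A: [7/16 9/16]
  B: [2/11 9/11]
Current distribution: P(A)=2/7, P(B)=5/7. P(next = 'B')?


P(next=B) = Σᵢ P(now=i)×P(i→B)
= 2/7×9/16 + 5/7×9/11
= 9/56 + 45/77 = 459/616

P = 459/616 ≈ 0.7451


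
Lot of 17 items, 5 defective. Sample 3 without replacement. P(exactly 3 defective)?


Hypergeometric: C(5,3)×C(12,0)/C(17,3)
= 10×1/680 = 1/68

P(X=3) = 1/68 ≈ 1.47%


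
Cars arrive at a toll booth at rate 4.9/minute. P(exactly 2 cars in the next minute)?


Poisson(λ=4.9): P(X=2) = e^(-λ)×λ^k/k!
= e^(-4.9) × 4.9^2 / 2!
≈ 0.007446583071 × 24.01 / 2 ≈ 0.089396

P(X=2) ≈ 0.089396 ≈ 8.94%


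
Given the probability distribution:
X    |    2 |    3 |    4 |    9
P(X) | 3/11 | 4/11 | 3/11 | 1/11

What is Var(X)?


E[X] = 39/11
E[X²] = 177/11
Var(X) = E[X²] - (E[X])² = 177/11 - 1521/121 = 426/121

Var(X) = 426/121 ≈ 3.5207


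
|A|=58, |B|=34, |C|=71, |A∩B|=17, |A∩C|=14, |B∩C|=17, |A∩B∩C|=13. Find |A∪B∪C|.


|A∪B∪C| = 58+34+71-17-14-17+13 = 128

|A∪B∪C| = 128


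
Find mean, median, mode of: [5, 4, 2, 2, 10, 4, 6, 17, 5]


Sorted: [2, 2, 4, 4, 5, 5, 6, 10, 17]
Mean = 55/9
Median = 5
Freq: {5: 2, 4: 2, 2: 2, 10: 1, 6: 1, 17: 1}
Mode: [2, 4, 5]

Mean=55/9, Median=5, Mode=[2, 4, 5]


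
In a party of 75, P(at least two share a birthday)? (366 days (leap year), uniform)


P(all different) = Π(366-i)/366 for i=0..74
= 0.000287
P(match) = 1 - 0.000287 = 0.999713

P ≈ 0.9997 ≈ 99.97%


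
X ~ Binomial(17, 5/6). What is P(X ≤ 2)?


P(X ≤ 2) = Σ P(X=i) for i=0..2
P(X=0) = 1/16926659444736
P(X=1) = 85/16926659444736
P(X=2) = 425/2115832430592
Sum = 581/2821109907456

P(X ≤ 2) = 581/2821109907456 ≈ 0.00%


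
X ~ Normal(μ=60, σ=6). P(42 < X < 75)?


z₁=(42-60)/6=-3.0, z₂=(75-60)/6=2.5
P = Φ(2.5) - Φ(-3.0) = 0.993790 - 0.001350 = 0.992440 ≈ 0.9924

P(42 < X < 75) ≈ 0.9924


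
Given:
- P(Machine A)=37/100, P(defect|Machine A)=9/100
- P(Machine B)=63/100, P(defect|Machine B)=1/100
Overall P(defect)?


P(B) = Σ P(B|Aᵢ)×P(Aᵢ)
  9/100×37/100 = 333/10000
  1/100×63/100 = 63/10000
Sum = 99/2500

P(defect) = 99/2500 ≈ 3.96%


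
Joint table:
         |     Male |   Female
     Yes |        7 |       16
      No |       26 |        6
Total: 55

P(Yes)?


P(Yes) = (7+16)/55 = 23/55

P(Yes) = 23/55 ≈ 41.82%


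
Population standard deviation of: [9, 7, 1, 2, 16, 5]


Mean = 40/6 = 20/3
  (9-20/3)²=49/9
  (7-20/3)²=1/9
  (1-20/3)²=289/9
  (2-20/3)²=196/9
  (16-20/3)²=784/9
  (5-20/3)²=25/9
Σ(x-μ)² = 448/3
σ² = (448/3)/6 = 224/9

σ = √(224/9) ≈ 4.9889


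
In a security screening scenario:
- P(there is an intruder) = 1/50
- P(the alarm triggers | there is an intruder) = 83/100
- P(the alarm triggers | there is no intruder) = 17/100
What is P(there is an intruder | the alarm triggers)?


Using Bayes' theorem:
P(A|B) = P(B|A)·P(A) / P(B)

P(the alarm triggers) = 83/100 × 1/50 + 17/100 × 49/50
= 83/5000 + 833/5000 = 229/1250

P(there is an intruder|the alarm triggers) = (83/5000) / (229/1250) = 83/916

P(there is an intruder|the alarm triggers) = 83/916 ≈ 9.06%


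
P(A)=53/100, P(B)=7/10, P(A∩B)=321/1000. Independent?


P(A)×P(B) = 371/1000
P(A∩B) = 321/1000
Not equal → NOT independent

No, not independent


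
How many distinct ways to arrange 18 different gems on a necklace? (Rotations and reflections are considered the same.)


Free circular arrangements: rotations and reflections both identified.
(n-1)!/2 = 17!/2 = 355687428096000/2 = 177843714048000

177843714048000


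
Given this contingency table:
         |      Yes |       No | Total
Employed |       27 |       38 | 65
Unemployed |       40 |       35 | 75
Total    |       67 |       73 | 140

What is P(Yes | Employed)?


P(Yes | Employed) = 27/(27+38) = 27/65

P(Yes|Employed) = 27/65 ≈ 41.54%


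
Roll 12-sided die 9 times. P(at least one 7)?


P(no 7)^9 = (11/12)^9 = 2357947691/5159780352
P(≥1) = 1 - 2357947691/5159780352 = 2801832661/5159780352

P = 2801832661/5159780352 ≈ 54.30%


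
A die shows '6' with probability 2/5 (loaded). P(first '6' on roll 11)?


Geometric: P(X=11) = (1-p)^(k-1)×p = (3/5)^10×2/5 = 118098/48828125

P(X=11) = 118098/48828125 ≈ 0.24%


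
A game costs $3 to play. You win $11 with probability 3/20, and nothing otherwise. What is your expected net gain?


E[gain] = (11-3)×3/20 + (-3)×17/20
= 6/5 - 51/20 = -27/20

Expected net gain = $-27/20 ≈ $-1.35


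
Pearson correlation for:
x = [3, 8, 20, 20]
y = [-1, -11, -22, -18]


n=4, Σx=51, Σy=-52, Σxy=-891, Σx²=873, Σy²=930
r = (4×(-891) - 51×(-52))/√((4×873 - 51²)(4×930 - (-52)²))
= -912/√(891×1016) = -912/√905256 ≈ -912/951.4494 ≈ -0.9585

r ≈ -0.9585


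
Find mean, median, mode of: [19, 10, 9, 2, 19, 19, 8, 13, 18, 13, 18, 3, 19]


Sorted: [2, 3, 8, 9, 10, 13, 13, 18, 18, 19, 19, 19, 19]
Mean = 170/13
Median = 13
Freq: {19: 4, 10: 1, 9: 1, 2: 1, 8: 1, 13: 2, 18: 2, 3: 1}
Mode: [19]

Mean=170/13, Median=13, Mode=19


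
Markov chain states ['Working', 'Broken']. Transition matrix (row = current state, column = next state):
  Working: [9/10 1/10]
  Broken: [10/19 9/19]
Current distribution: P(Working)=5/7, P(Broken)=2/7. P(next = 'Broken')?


P(next=Broken) = Σᵢ P(now=i)×P(i→Broken)
= 5/7×1/10 + 2/7×9/19
= 1/14 + 18/133 = 55/266

P = 55/266 ≈ 0.2068


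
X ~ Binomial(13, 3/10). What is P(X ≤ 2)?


P(X ≤ 2) = Σ P(X=i) for i=0..2
P(X=0) = 96889010407/10000000000000
P(X=1) = 539810200839/10000000000000
P(X=2) = 694041686793/5000000000000
Sum = 1977326743/9765625000

P(X ≤ 2) = 1977326743/9765625000 ≈ 20.25%


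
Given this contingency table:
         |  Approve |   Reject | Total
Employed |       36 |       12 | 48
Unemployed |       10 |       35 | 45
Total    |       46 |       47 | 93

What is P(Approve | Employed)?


P(Approve | Employed) = 36/(36+12) = 36/48 = 3/4

P(Approve|Employed) = 3/4 ≈ 75.00%


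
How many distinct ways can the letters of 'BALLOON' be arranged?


Letters: 7, freq: {'B': 1, 'A': 1, 'L': 2, 'O': 2, 'N': 1}
7!/(1!×1!×2!×2!×1!) = 5040/4 = 1260

1260


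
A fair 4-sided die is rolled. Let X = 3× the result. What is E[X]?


E[die] = (1+4)/2 = 5/2
E[X] = 3 × 5/2 = 15/2

E[X] = 15/2


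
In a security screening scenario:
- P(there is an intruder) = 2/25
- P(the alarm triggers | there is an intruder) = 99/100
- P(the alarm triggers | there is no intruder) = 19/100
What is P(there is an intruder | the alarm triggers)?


Using Bayes' theorem:
P(A|B) = P(B|A)·P(A) / P(B)

P(the alarm triggers) = 99/100 × 2/25 + 19/100 × 23/25
= 99/1250 + 437/2500 = 127/500

P(there is an intruder|the alarm triggers) = (99/1250) / (127/500) = 198/635

P(there is an intruder|the alarm triggers) = 198/635 ≈ 31.18%


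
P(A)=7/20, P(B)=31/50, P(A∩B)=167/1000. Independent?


P(A)×P(B) = 217/1000
P(A∩B) = 167/1000
Not equal → NOT independent

No, not independent


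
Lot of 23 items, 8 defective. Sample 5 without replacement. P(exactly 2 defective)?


Hypergeometric: C(8,2)×C(15,3)/C(23,5)
= 28×455/33649 = 1820/4807

P(X=2) = 1820/4807 ≈ 37.86%


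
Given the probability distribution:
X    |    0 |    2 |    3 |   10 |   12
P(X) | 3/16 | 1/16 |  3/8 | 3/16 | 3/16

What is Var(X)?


E[X] = 43/8
E[X²] = 395/8
Var(X) = E[X²] - (E[X])² = 395/8 - 1849/64 = 1311/64

Var(X) = 1311/64 ≈ 20.4844


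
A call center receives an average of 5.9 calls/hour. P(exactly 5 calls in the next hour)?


Poisson(λ=5.9): P(X=5) = e^(-λ)×λ^k/k!
= e^(-5.9) × 5.9^5 / 5!
≈ 0.002739444819 × 7149.24299 / 120 ≈ 0.163208

P(X=5) ≈ 0.163208 ≈ 16.32%


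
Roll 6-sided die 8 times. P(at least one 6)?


P(no 6)^8 = (5/6)^8 = 390625/1679616
P(≥1) = 1 - 390625/1679616 = 1288991/1679616

P = 1288991/1679616 ≈ 76.74%


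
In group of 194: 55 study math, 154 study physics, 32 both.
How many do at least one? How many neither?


|A∪B| = 55+154-32 = 177
Neither = 194-177 = 17

At least one: 177; Neither: 17


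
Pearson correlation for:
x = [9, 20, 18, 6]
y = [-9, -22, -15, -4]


n=4, Σx=53, Σy=-50, Σxy=-815, Σx²=841, Σy²=806
r = (4×(-815) - 53×(-50))/√((4×841 - 53²)(4×806 - (-50)²))
= -610/√(555×724) = -610/√401820 ≈ -610/633.8927 ≈ -0.9623

r ≈ -0.9623


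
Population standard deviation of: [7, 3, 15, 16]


Mean = 41/4
  (7-41/4)²=169/16
  (3-41/4)²=841/16
  (15-41/4)²=361/16
  (16-41/4)²=529/16
Σ(x-μ)² = 475/4
σ² = (475/4)/4 = 475/16

σ = √(475/16) ≈ 5.4486


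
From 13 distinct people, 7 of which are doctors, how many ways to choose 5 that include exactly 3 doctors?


Choose 3 of the 7 doctors and 2 of the other 6 people:
C(7,3)×C(6,2) = 35×15 = 525

525


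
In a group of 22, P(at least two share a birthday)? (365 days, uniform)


P(all different) = Π(365-i)/365 for i=0..21
= 0.524305
P(match) = 1 - 0.524305 = 0.475695

P ≈ 0.4757 ≈ 47.57%


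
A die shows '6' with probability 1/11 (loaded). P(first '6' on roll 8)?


Geometric: P(X=8) = (1-p)^(k-1)×p = (10/11)^7×1/11 = 10000000/214358881

P(X=8) = 10000000/214358881 ≈ 4.67%


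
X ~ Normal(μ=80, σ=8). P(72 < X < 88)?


z₁=(72-80)/8=-1.0, z₂=(88-80)/8=1.0
P = Φ(1.0) - Φ(-1.0) = 0.841345 - 0.158655 = 0.682690 ≈ 0.6827

P(72 < X < 88) ≈ 0.6827


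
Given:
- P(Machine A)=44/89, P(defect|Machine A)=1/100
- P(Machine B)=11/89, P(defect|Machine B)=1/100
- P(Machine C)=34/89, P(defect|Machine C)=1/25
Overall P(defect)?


P(B) = Σ P(B|Aᵢ)×P(Aᵢ)
  1/100×44/89 = 11/2225
  1/100×11/89 = 11/8900
  1/25×34/89 = 34/2225
Sum = 191/8900

P(defect) = 191/8900 ≈ 2.15%


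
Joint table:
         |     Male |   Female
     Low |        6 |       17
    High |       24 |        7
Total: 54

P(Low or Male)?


P(Low∨Male) = P(Low) + P(Male) - P(Low∧Male)
= (23 + 30 - 6)/54 = 47/54

P = 47/54 ≈ 87.04%


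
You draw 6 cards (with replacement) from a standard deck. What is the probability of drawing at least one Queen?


P(not a Queen) = 48/52 = 12/13
P(none in 6 draws) = (12/13)^6 = 2985984/4826809
P(≥1 Queen) = 1 - 2985984/4826809 = 1840825/4826809

P = 1840825/4826809 ≈ 38.14%


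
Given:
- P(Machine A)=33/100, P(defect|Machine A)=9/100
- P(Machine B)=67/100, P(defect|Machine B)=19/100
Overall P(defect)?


P(B) = Σ P(B|Aᵢ)×P(Aᵢ)
  9/100×33/100 = 297/10000
  19/100×67/100 = 1273/10000
Sum = 157/1000

P(defect) = 157/1000 ≈ 15.70%


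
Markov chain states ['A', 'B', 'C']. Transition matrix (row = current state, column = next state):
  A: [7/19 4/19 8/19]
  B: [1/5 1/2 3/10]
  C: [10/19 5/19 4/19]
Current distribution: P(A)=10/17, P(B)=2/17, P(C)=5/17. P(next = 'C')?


P(next=C) = Σᵢ P(now=i)×P(i→C)
= 10/17×8/19 + 2/17×3/10 + 5/17×4/19
= 80/323 + 3/85 + 20/323 = 557/1615

P = 557/1615 ≈ 0.3449


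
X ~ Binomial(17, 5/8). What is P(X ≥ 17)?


P(X ≥ 17) = Σ P(X=i) for i=17..17
P(X=17) = 762939453125/2251799813685248
Sum = 762939453125/2251799813685248

P(X ≥ 17) = 762939453125/2251799813685248 ≈ 0.03%


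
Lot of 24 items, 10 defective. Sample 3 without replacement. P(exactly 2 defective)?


Hypergeometric: C(10,2)×C(14,1)/C(24,3)
= 45×14/2024 = 315/1012

P(X=2) = 315/1012 ≈ 31.13%


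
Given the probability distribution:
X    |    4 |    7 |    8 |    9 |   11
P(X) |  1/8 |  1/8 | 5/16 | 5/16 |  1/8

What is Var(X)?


E[X] = 129/16
E[X²] = 1097/16
Var(X) = E[X²] - (E[X])² = 1097/16 - 16641/256 = 911/256

Var(X) = 911/256 ≈ 3.5586


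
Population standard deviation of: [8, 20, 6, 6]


Mean = 40/4 = 10
  (8-10)²=4
  (20-10)²=100
  (6-10)²=16
  (6-10)²=16
Σ(x-μ)² = 136
σ² = 136/4 = 34

σ = √(34) ≈ 5.8310


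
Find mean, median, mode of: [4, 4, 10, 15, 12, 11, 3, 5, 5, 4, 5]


Sorted: [3, 4, 4, 4, 5, 5, 5, 10, 11, 12, 15]
Mean = 78/11
Median = 5
Freq: {4: 3, 10: 1, 15: 1, 12: 1, 11: 1, 3: 1, 5: 3}
Mode: [4, 5]

Mean=78/11, Median=5, Mode=[4, 5]


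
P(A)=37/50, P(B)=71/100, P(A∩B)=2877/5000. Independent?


P(A)×P(B) = 2627/5000
P(A∩B) = 2877/5000
Not equal → NOT independent

No, not independent


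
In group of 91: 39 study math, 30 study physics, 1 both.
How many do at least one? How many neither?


|A∪B| = 39+30-1 = 68
Neither = 91-68 = 23

At least one: 68; Neither: 23


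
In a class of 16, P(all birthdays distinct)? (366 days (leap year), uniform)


P(all different) = Π(366-i)/366 for i=0..15
= (366/366)×(365/366)×...×(351/366)
= 0.717059

P ≈ 0.7171 ≈ 71.71%


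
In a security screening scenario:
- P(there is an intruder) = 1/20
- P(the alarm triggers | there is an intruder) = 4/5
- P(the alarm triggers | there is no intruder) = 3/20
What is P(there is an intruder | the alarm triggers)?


Using Bayes' theorem:
P(A|B) = P(B|A)·P(A) / P(B)

P(the alarm triggers) = 4/5 × 1/20 + 3/20 × 19/20
= 1/25 + 57/400 = 73/400

P(there is an intruder|the alarm triggers) = (1/25) / (73/400) = 16/73

P(there is an intruder|the alarm triggers) = 16/73 ≈ 21.92%


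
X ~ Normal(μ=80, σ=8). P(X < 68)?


z = (68-80)/8 = -1.5
P(Z < -1.5) = 0.0668

P(X < 68) ≈ 0.0668


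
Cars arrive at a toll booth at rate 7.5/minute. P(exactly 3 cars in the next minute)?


Poisson(λ=7.5): P(X=3) = e^(-λ)×λ^k/k!
= e^(-7.5) × 7.5^3 / 3!
≈ 0.0005530843701 × 421.875 / 6 ≈ 0.038889

P(X=3) ≈ 0.038889 ≈ 3.89%
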